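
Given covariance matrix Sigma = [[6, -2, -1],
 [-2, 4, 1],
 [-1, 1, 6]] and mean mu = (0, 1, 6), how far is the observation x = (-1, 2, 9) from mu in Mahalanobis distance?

Step 1 — centre the observation: (x - mu) = (-1, 1, 3).

Step 2 — invert Sigma (cofactor / det for 3×3, or solve directly):
  Sigma^{-1} = [[0.2018, 0.0965, 0.0175],
 [0.0965, 0.307, -0.0351],
 [0.0175, -0.0351, 0.1754]].

Step 3 — form the quadratic (x - mu)^T · Sigma^{-1} · (x - mu):
  Sigma^{-1} · (x - mu) = (-0.0526, 0.1053, 0.4737).
  (x - mu)^T · [Sigma^{-1} · (x - mu)] = (-1)·(-0.0526) + (1)·(0.1053) + (3)·(0.4737) = 1.5789.

Step 4 — take square root: d = √(1.5789) ≈ 1.2566.

d(x, mu) = √(1.5789) ≈ 1.2566


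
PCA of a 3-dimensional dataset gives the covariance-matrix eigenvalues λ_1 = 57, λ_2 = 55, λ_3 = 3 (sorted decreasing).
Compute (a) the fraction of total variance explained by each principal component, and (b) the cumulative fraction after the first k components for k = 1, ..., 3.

Step 1 — total variance = trace(Sigma) = Σ λ_i = 57 + 55 + 3 = 115.

Step 2 — fraction explained by component i = λ_i / Σ λ:
  PC1: 57/115 = 0.4957
  PC2: 55/115 = 0.4783
  PC3: 3/115 = 0.0261

Step 3 — cumulative fraction after k components = (λ_1 + ... + λ_k) / Σ λ:
  k = 1: 57/115 = 0.4957
  k = 2: (57 + 55)/115 = 112/115 = 0.9739
  k = 3: (57 + 55 + 3)/115 = 115/115 = 1

Summary (fraction, with percent):

explained: PC1 0.4957 (49.57%), PC2 0.4783 (47.83%), PC3 0.0261 (2.61%);  cumulative: 0.4957, 0.9739, 1


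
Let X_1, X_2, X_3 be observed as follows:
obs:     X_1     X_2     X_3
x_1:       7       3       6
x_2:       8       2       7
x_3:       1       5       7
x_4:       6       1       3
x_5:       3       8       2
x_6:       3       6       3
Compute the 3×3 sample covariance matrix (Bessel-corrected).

Step 1 — column means:
  mean(X_1) = (7 + 8 + 1 + 6 + 3 + 3) / 6 = 28/6 = 4.6667
  mean(X_2) = (3 + 2 + 5 + 1 + 8 + 6) / 6 = 25/6 = 4.1667
  mean(X_3) = (6 + 7 + 7 + 3 + 2 + 3) / 6 = 28/6 = 4.6667

Step 2 — sample covariance S[i,j] = (1/(n-1)) · Σ_k (x_{k,i} - mean_i) · (x_{k,j} - mean_j), with n-1 = 5.
  S[X_1,X_1] = ((2.3333)·(2.3333) + (3.3333)·(3.3333) + (-3.6667)·(-3.6667) + (1.3333)·(1.3333) + (-1.6667)·(-1.6667) + (-1.6667)·(-1.6667)) / 5 = 37.3333/5 = 7.4667
  S[X_1,X_2] = ((2.3333)·(-1.1667) + (3.3333)·(-2.1667) + (-3.6667)·(0.8333) + (1.3333)·(-3.1667) + (-1.6667)·(3.8333) + (-1.6667)·(1.8333)) / 5 = -26.6667/5 = -5.3333
  S[X_1,X_3] = ((2.3333)·(1.3333) + (3.3333)·(2.3333) + (-3.6667)·(2.3333) + (1.3333)·(-1.6667) + (-1.6667)·(-2.6667) + (-1.6667)·(-1.6667)) / 5 = 7.3333/5 = 1.4667
  S[X_2,X_2] = ((-1.1667)·(-1.1667) + (-2.1667)·(-2.1667) + (0.8333)·(0.8333) + (-3.1667)·(-3.1667) + (3.8333)·(3.8333) + (1.8333)·(1.8333)) / 5 = 34.8333/5 = 6.9667
  S[X_2,X_3] = ((-1.1667)·(1.3333) + (-2.1667)·(2.3333) + (0.8333)·(2.3333) + (-3.1667)·(-1.6667) + (3.8333)·(-2.6667) + (1.8333)·(-1.6667)) / 5 = -12.6667/5 = -2.5333
  S[X_3,X_3] = ((1.3333)·(1.3333) + (2.3333)·(2.3333) + (2.3333)·(2.3333) + (-1.6667)·(-1.6667) + (-2.6667)·(-2.6667) + (-1.6667)·(-1.6667)) / 5 = 25.3333/5 = 5.0667

S is symmetric (S[j,i] = S[i,j]). Assembling:

S = [[7.4667, -5.3333, 1.4667],
 [-5.3333, 6.9667, -2.5333],
 [1.4667, -2.5333, 5.0667]]


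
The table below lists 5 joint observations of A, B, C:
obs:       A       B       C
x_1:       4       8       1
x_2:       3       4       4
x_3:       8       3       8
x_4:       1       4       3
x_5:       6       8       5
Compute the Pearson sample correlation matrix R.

Step 1 — column means:
  mean(A) = (4 + 3 + 8 + 1 + 6) / 5 = 22/5 = 4.4
  mean(B) = (8 + 4 + 3 + 4 + 8) / 5 = 27/5 = 5.4
  mean(C) = (1 + 4 + 8 + 3 + 5) / 5 = 21/5 = 4.2

Step 2 — sample variances and covariances s[i,j] = (1/(n-1)) · Σ_k (x_{k,i} - mean_i) · (x_{k,j} - mean_j), with n-1 = 4:
  s[A,A] = ((-0.4)·(-0.4) + (-1.4)·(-1.4) + (3.6)·(3.6) + (-3.4)·(-3.4) + (1.6)·(1.6)) / 4 = 29.2/4 = 7.3
  s[A,B] = ((-0.4)·(2.6) + (-1.4)·(-1.4) + (3.6)·(-2.4) + (-3.4)·(-1.4) + (1.6)·(2.6)) / 4 = 1.2/4 = 0.3
  s[A,C] = ((-0.4)·(-3.2) + (-1.4)·(-0.2) + (3.6)·(3.8) + (-3.4)·(-1.2) + (1.6)·(0.8)) / 4 = 20.6/4 = 5.15
  s[B,B] = ((2.6)·(2.6) + (-1.4)·(-1.4) + (-2.4)·(-2.4) + (-1.4)·(-1.4) + (2.6)·(2.6)) / 4 = 23.2/4 = 5.8
  s[B,C] = ((2.6)·(-3.2) + (-1.4)·(-0.2) + (-2.4)·(3.8) + (-1.4)·(-1.2) + (2.6)·(0.8)) / 4 = -13.4/4 = -3.35
  s[C,C] = ((-3.2)·(-3.2) + (-0.2)·(-0.2) + (3.8)·(3.8) + (-1.2)·(-1.2) + (0.8)·(0.8)) / 4 = 26.8/4 = 6.7
  Sample standard deviations s_i = √(s[i,i]):
  s(A) = √(7.3) = 2.7019
  s(B) = √(5.8) = 2.4083
  s(C) = √(6.7) = 2.5884

Step 3 — r_{ij} = s_{ij} / (s_i · s_j):
  r[A,A] = 1 (diagonal).
  r[A,B] = 0.3 / (2.7019 · 2.4083) = 0.3 / 6.5069 = 0.0461
  r[A,C] = 5.15 / (2.7019 · 2.5884) = 5.15 / 6.9936 = 0.7364
  r[B,B] = 1 (diagonal).
  r[B,C] = -3.35 / (2.4083 · 2.5884) = -3.35 / 6.2338 = -0.5374
  r[C,C] = 1 (diagonal).

R is symmetric with unit diagonal. Assembling:

R = [[1, 0.0461, 0.7364],
 [0.0461, 1, -0.5374],
 [0.7364, -0.5374, 1]]


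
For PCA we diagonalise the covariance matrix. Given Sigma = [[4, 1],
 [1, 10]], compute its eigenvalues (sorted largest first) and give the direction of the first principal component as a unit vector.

Step 1 — characteristic polynomial of 2×2 Sigma:
  det(Sigma - λI) = λ² - trace · λ + det = 0.
  trace = 4 + 10 = 14, det = 4·10 - (1)² = 39.
Step 2 — discriminant:
  Δ = trace² - 4·det = 196 - 156 = 40.
Step 3 — eigenvalues:
  λ = (trace ± √Δ)/2 = (14 ± 6.3246)/2,
  λ_1 = 10.1623,  λ_2 = 3.8377.

Step 4 — unit eigenvector for λ_1: solve (Sigma - λ_1 I)v = 0. First row:
  (4 - 10.1623)·v_x + (1)·v_y = 0, i.e. (-6.1623)·v_x + (1)·v_y = 0,
  so v ∝ (b, λ_1 - a) = (1, 6.1623) = u.
  ||u|| = √((1)² + (6.1623)²) = √(38.9737) ≈ 6.2429,
  v_1 = u/||u|| ≈ (0.1602, 0.9871) (||v_1|| = 1).

λ_1 = 10.1623,  λ_2 = 3.8377;  v_1 ≈ (0.1602, 0.9871)


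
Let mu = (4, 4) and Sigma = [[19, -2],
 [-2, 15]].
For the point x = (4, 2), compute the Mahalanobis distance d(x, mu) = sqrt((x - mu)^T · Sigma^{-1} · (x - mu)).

Step 1 — centre the observation: (x - mu) = (0, -2).

Step 2 — invert Sigma. det(Sigma) = 19·15 - (-2)² = 281.
  Sigma^{-1} = (1/det) · [[d, -b], [-b, a]] = [[0.0534, 0.0071],
 [0.0071, 0.0676]].

Step 3 — form the quadratic (x - mu)^T · Sigma^{-1} · (x - mu):
  Sigma^{-1} · (x - mu) = (-0.0142, -0.1352).
  (x - mu)^T · [Sigma^{-1} · (x - mu)] = (0)·(-0.0142) + (-2)·(-0.1352) = 0.2705.

Step 4 — take square root: d = √(0.2705) ≈ 0.5201.

d(x, mu) = √(0.2705) ≈ 0.5201


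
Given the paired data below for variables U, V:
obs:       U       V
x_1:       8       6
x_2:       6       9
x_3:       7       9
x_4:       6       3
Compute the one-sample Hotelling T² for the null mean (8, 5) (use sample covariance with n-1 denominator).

Step 1 — sample mean vector:
  mean(U) = (8 + 6 + 7 + 6) / 4 = 27/4 = 6.75
  mean(V) = (6 + 9 + 9 + 3) / 4 = 27/4 = 6.75
  x̄ = (6.75, 6.75),  deviation x̄ - mu_0 = (6.75, 6.75) - (8, 5) = (-1.25, 1.75).

Step 2 — sample covariance matrix, S[i,j] = (1/(n-1)) · Σ_k (x_{k,i} - mean_i) · (x_{k,j} - mean_j), divisor n-1 = 3:
  S[U,U] = ((1.25)·(1.25) + (-0.75)·(-0.75) + (0.25)·(0.25) + (-0.75)·(-0.75)) / 3 = 2.75/3 = 0.9167
  S[U,V] = ((1.25)·(-0.75) + (-0.75)·(2.25) + (0.25)·(2.25) + (-0.75)·(-3.75)) / 3 = 0.75/3 = 0.25
  S[V,V] = ((-0.75)·(-0.75) + (2.25)·(2.25) + (2.25)·(2.25) + (-3.75)·(-3.75)) / 3 = 24.75/3 = 8.25
  S = [[0.9167, 0.25],
 [0.25, 8.25]].

Step 3 — invert S. det(S) = 0.9167·8.25 - (0.25)² = 7.5.
  S^{-1} = (1/det) · [[d, -b], [-b, a]] = [[1.1, -0.0333],
 [-0.0333, 0.1222]].

Step 4 — quadratic form (x̄ - mu_0)^T · S^{-1} · (x̄ - mu_0):
  S^{-1} · (x̄ - mu_0) = (-1.4333, 0.2556),
  (x̄ - mu_0)^T · [...] = (-1.25)·(-1.4333) + (1.75)·(0.2556) = 2.2389.

Step 5 — scale by n: T² = 4 · 2.2389 = 8.9556.

T² ≈ 8.9556


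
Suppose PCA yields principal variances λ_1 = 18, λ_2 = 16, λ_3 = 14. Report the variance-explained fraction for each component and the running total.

Step 1 — total variance = trace(Sigma) = Σ λ_i = 18 + 16 + 14 = 48.

Step 2 — fraction explained by component i = λ_i / Σ λ:
  PC1: 18/48 = 0.375
  PC2: 16/48 = 0.3333
  PC3: 14/48 = 0.2917

Step 3 — cumulative fraction after k components = (λ_1 + ... + λ_k) / Σ λ:
  k = 1: 18/48 = 0.375
  k = 2: (18 + 16)/48 = 34/48 = 0.7083
  k = 3: (18 + 16 + 14)/48 = 48/48 = 1

Summary (fraction, with percent):

explained: PC1 0.375 (37.5%), PC2 0.3333 (33.33%), PC3 0.2917 (29.17%);  cumulative: 0.375, 0.7083, 1


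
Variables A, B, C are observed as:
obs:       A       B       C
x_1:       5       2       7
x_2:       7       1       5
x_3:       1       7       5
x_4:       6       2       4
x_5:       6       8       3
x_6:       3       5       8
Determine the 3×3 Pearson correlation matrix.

Step 1 — column means:
  mean(A) = (5 + 7 + 1 + 6 + 6 + 3) / 6 = 28/6 = 4.6667
  mean(B) = (2 + 1 + 7 + 2 + 8 + 5) / 6 = 25/6 = 4.1667
  mean(C) = (7 + 5 + 5 + 4 + 3 + 8) / 6 = 32/6 = 5.3333

Step 2 — sample variances and covariances s[i,j] = (1/(n-1)) · Σ_k (x_{k,i} - mean_i) · (x_{k,j} - mean_j), with n-1 = 5:
  s[A,A] = ((0.3333)·(0.3333) + (2.3333)·(2.3333) + (-3.6667)·(-3.6667) + (1.3333)·(1.3333) + (1.3333)·(1.3333) + (-1.6667)·(-1.6667)) / 5 = 25.3333/5 = 5.0667
  s[A,B] = ((0.3333)·(-2.1667) + (2.3333)·(-3.1667) + (-3.6667)·(2.8333) + (1.3333)·(-2.1667) + (1.3333)·(3.8333) + (-1.6667)·(0.8333)) / 5 = -17.6667/5 = -3.5333
  s[A,C] = ((0.3333)·(1.6667) + (2.3333)·(-0.3333) + (-3.6667)·(-0.3333) + (1.3333)·(-1.3333) + (1.3333)·(-2.3333) + (-1.6667)·(2.6667)) / 5 = -8.3333/5 = -1.6667
  s[B,B] = ((-2.1667)·(-2.1667) + (-3.1667)·(-3.1667) + (2.8333)·(2.8333) + (-2.1667)·(-2.1667) + (3.8333)·(3.8333) + (0.8333)·(0.8333)) / 5 = 42.8333/5 = 8.5667
  s[B,C] = ((-2.1667)·(1.6667) + (-3.1667)·(-0.3333) + (2.8333)·(-0.3333) + (-2.1667)·(-1.3333) + (3.8333)·(-2.3333) + (0.8333)·(2.6667)) / 5 = -7.3333/5 = -1.4667
  s[C,C] = ((1.6667)·(1.6667) + (-0.3333)·(-0.3333) + (-0.3333)·(-0.3333) + (-1.3333)·(-1.3333) + (-2.3333)·(-2.3333) + (2.6667)·(2.6667)) / 5 = 17.3333/5 = 3.4667
  Sample standard deviations s_i = √(s[i,i]):
  s(A) = √(5.0667) = 2.2509
  s(B) = √(8.5667) = 2.9269
  s(C) = √(3.4667) = 1.8619

Step 3 — r_{ij} = s_{ij} / (s_i · s_j):
  r[A,A] = 1 (diagonal).
  r[A,B] = -3.5333 / (2.2509 · 2.9269) = -3.5333 / 6.5882 = -0.5363
  r[A,C] = -1.6667 / (2.2509 · 1.8619) = -1.6667 / 4.191 = -0.3977
  r[B,B] = 1 (diagonal).
  r[B,C] = -1.4667 / (2.9269 · 1.8619) = -1.4667 / 5.4496 = -0.2691
  r[C,C] = 1 (diagonal).

R is symmetric with unit diagonal. Assembling:

R = [[1, -0.5363, -0.3977],
 [-0.5363, 1, -0.2691],
 [-0.3977, -0.2691, 1]]


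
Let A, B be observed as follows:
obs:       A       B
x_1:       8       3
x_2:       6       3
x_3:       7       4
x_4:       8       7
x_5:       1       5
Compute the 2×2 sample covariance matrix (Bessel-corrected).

Step 1 — column means:
  mean(A) = (8 + 6 + 7 + 8 + 1) / 5 = 30/5 = 6
  mean(B) = (3 + 3 + 4 + 7 + 5) / 5 = 22/5 = 4.4

Step 2 — sample covariance S[i,j] = (1/(n-1)) · Σ_k (x_{k,i} - mean_i) · (x_{k,j} - mean_j), with n-1 = 4.
  S[A,A] = ((2)·(2) + (0)·(0) + (1)·(1) + (2)·(2) + (-5)·(-5)) / 4 = 34/4 = 8.5
  S[A,B] = ((2)·(-1.4) + (0)·(-1.4) + (1)·(-0.4) + (2)·(2.6) + (-5)·(0.6)) / 4 = -1/4 = -0.25
  S[B,B] = ((-1.4)·(-1.4) + (-1.4)·(-1.4) + (-0.4)·(-0.4) + (2.6)·(2.6) + (0.6)·(0.6)) / 4 = 11.2/4 = 2.8

S is symmetric (S[j,i] = S[i,j]). Assembling:

S = [[8.5, -0.25],
 [-0.25, 2.8]]


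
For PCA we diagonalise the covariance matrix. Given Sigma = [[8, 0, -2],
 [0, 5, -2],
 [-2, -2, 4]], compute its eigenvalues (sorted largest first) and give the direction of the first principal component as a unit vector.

Step 1 — characteristic polynomial p(λ) = det(λI - Sigma) = λ³ - tr·λ² + c_1·λ - det, where tr = trace, c_1 = sum of the principal 2×2 minors, det = det(Sigma):
  tr = 8 + 5 + 4 = 17,
  c_1 = (8·5 - (0)²) + (8·4 - (-2)²) + (5·4 - (-2)²) = 40 + 28 + 16 = 84,
  det = 8·(5·4 - (-2)²) - (0)·((0)·4 - (-2)·(-2)) + (-2)·((0)·(-2) - 5·(-2)) = 8·(16) - (0)·(-4) + (-2)·(10) = 108.
  So p(λ) = λ³ - 17λ² + 84λ - 108.
Step 2 — look for an integer root (rational root theorem: any rational root is an integer divisor of 108). Testing λ = 2:
  p(2) = 8 - 68 + 168 - 108 = 0  ✓
  Dividing out (λ - 2): p(λ) = (λ - 2)(λ² - 15λ + 54).
Step 3 — remaining eigenvalues from the quadratic λ² - 15λ + 54 = 0:
  Δ = 15² - 4·54 = 225 - 216 = 9,  λ = (15 ± √9)/2 = (15 ± 3)/2 = 9 or 6.
  Sorted: λ_1 = 9,  λ_2 = 6,  λ_3 = 2  (check: sum = 17 = tr ✓).

Step 4 — unit eigenvector for λ_1 = 9: v spans the null space of (Sigma - λ_1 I), whose rows are
  r_1 = (-1, 0, -2),  r_2 = (0, -4, -2),  r_3 = (-2, -2, -5).
  v is orthogonal to every row, so take v ∝ r_1 × r_2 = ((0)·(-2) - (-2)·(-4), (-2)·(0) - (-1)·(-2), (-1)·(-4) - (0)·(0)) = (-8, -2, 4).
  Rescale (divide by 2; multiply by -1 so the first nonzero entry is positive): u = (4, 1, -2).
  ||u|| = √((4)² + (1)² + (-2)²) = √(21) ≈ 4.5826,  v_1 = u/||u|| ≈ (0.8729, 0.2182, -0.4364) (||v_1|| = 1).

λ_1 = 9,  λ_2 = 6,  λ_3 = 2;  v_1 ≈ (0.8729, 0.2182, -0.4364)


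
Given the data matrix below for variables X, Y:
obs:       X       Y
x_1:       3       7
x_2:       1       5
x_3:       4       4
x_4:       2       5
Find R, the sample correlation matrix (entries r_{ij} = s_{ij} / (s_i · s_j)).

Step 1 — column means:
  mean(X) = (3 + 1 + 4 + 2) / 4 = 10/4 = 2.5
  mean(Y) = (7 + 5 + 4 + 5) / 4 = 21/4 = 5.25

Step 2 — sample variances and covariances s[i,j] = (1/(n-1)) · Σ_k (x_{k,i} - mean_i) · (x_{k,j} - mean_j), with n-1 = 3:
  s[X,X] = ((0.5)·(0.5) + (-1.5)·(-1.5) + (1.5)·(1.5) + (-0.5)·(-0.5)) / 3 = 5/3 = 1.6667
  s[X,Y] = ((0.5)·(1.75) + (-1.5)·(-0.25) + (1.5)·(-1.25) + (-0.5)·(-0.25)) / 3 = -0.5/3 = -0.1667
  s[Y,Y] = ((1.75)·(1.75) + (-0.25)·(-0.25) + (-1.25)·(-1.25) + (-0.25)·(-0.25)) / 3 = 4.75/3 = 1.5833
  Sample standard deviations s_i = √(s[i,i]):
  s(X) = √(1.6667) = 1.291
  s(Y) = √(1.5833) = 1.2583

Step 3 — r_{ij} = s_{ij} / (s_i · s_j):
  r[X,X] = 1 (diagonal).
  r[X,Y] = -0.1667 / (1.291 · 1.2583) = -0.1667 / 1.6245 = -0.1026
  r[Y,Y] = 1 (diagonal).

R is symmetric with unit diagonal. Assembling:

R = [[1, -0.1026],
 [-0.1026, 1]]


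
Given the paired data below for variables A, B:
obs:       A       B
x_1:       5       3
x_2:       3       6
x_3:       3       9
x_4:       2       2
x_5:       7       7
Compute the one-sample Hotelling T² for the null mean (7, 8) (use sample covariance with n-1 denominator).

Step 1 — sample mean vector:
  mean(A) = (5 + 3 + 3 + 2 + 7) / 5 = 20/5 = 4
  mean(B) = (3 + 6 + 9 + 2 + 7) / 5 = 27/5 = 5.4
  x̄ = (4, 5.4),  deviation x̄ - mu_0 = (4, 5.4) - (7, 8) = (-3, -2.6).

Step 2 — sample covariance matrix, S[i,j] = (1/(n-1)) · Σ_k (x_{k,i} - mean_i) · (x_{k,j} - mean_j), divisor n-1 = 4:
  S[A,A] = ((1)·(1) + (-1)·(-1) + (-1)·(-1) + (-2)·(-2) + (3)·(3)) / 4 = 16/4 = 4
  S[A,B] = ((1)·(-2.4) + (-1)·(0.6) + (-1)·(3.6) + (-2)·(-3.4) + (3)·(1.6)) / 4 = 5/4 = 1.25
  S[B,B] = ((-2.4)·(-2.4) + (0.6)·(0.6) + (3.6)·(3.6) + (-3.4)·(-3.4) + (1.6)·(1.6)) / 4 = 33.2/4 = 8.3
  S = [[4, 1.25],
 [1.25, 8.3]].

Step 3 — invert S. det(S) = 4·8.3 - (1.25)² = 31.6375.
  S^{-1} = (1/det) · [[d, -b], [-b, a]] = [[0.2623, -0.0395],
 [-0.0395, 0.1264]].

Step 4 — quadratic form (x̄ - mu_0)^T · S^{-1} · (x̄ - mu_0):
  S^{-1} · (x̄ - mu_0) = (-0.6843, -0.2102),
  (x̄ - mu_0)^T · [...] = (-3)·(-0.6843) + (-2.6)·(-0.2102) = 2.5994.

Step 5 — scale by n: T² = 5 · 2.5994 = 12.9972.

T² ≈ 12.9972


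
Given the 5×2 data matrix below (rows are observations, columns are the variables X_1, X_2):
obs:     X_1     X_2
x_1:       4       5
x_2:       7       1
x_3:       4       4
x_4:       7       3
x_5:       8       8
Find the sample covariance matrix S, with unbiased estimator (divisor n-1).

Step 1 — column means:
  mean(X_1) = (4 + 7 + 4 + 7 + 8) / 5 = 30/5 = 6
  mean(X_2) = (5 + 1 + 4 + 3 + 8) / 5 = 21/5 = 4.2

Step 2 — sample covariance S[i,j] = (1/(n-1)) · Σ_k (x_{k,i} - mean_i) · (x_{k,j} - mean_j), with n-1 = 4.
  S[X_1,X_1] = ((-2)·(-2) + (1)·(1) + (-2)·(-2) + (1)·(1) + (2)·(2)) / 4 = 14/4 = 3.5
  S[X_1,X_2] = ((-2)·(0.8) + (1)·(-3.2) + (-2)·(-0.2) + (1)·(-1.2) + (2)·(3.8)) / 4 = 2/4 = 0.5
  S[X_2,X_2] = ((0.8)·(0.8) + (-3.2)·(-3.2) + (-0.2)·(-0.2) + (-1.2)·(-1.2) + (3.8)·(3.8)) / 4 = 26.8/4 = 6.7

S is symmetric (S[j,i] = S[i,j]). Assembling:

S = [[3.5, 0.5],
 [0.5, 6.7]]


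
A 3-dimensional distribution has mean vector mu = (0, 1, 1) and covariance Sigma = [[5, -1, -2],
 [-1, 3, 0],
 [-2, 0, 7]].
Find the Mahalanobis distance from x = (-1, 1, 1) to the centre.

Step 1 — centre the observation: (x - mu) = (-1, 0, 0).

Step 2 — invert Sigma (cofactor / det for 3×3, or solve directly):
  Sigma^{-1} = [[0.2442, 0.0814, 0.0698],
 [0.0814, 0.3605, 0.0233],
 [0.0698, 0.0233, 0.1628]].

Step 3 — form the quadratic (x - mu)^T · Sigma^{-1} · (x - mu):
  Sigma^{-1} · (x - mu) = (-0.2442, -0.0814, -0.0698).
  (x - mu)^T · [Sigma^{-1} · (x - mu)] = (-1)·(-0.2442) + (0)·(-0.0814) + (0)·(-0.0698) = 0.2442.

Step 4 — take square root: d = √(0.2442) ≈ 0.4942.

d(x, mu) = √(0.2442) ≈ 0.4942


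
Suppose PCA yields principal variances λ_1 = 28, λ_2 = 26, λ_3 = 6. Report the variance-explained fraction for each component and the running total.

Step 1 — total variance = trace(Sigma) = Σ λ_i = 28 + 26 + 6 = 60.

Step 2 — fraction explained by component i = λ_i / Σ λ:
  PC1: 28/60 = 0.4667
  PC2: 26/60 = 0.4333
  PC3: 6/60 = 0.1

Step 3 — cumulative fraction after k components = (λ_1 + ... + λ_k) / Σ λ:
  k = 1: 28/60 = 0.4667
  k = 2: (28 + 26)/60 = 54/60 = 0.9
  k = 3: (28 + 26 + 6)/60 = 60/60 = 1

Summary (fraction, with percent):

explained: PC1 0.4667 (46.67%), PC2 0.4333 (43.33%), PC3 0.1 (10%);  cumulative: 0.4667, 0.9, 1


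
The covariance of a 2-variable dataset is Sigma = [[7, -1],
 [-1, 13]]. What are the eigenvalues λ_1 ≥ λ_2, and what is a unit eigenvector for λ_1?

Step 1 — characteristic polynomial of 2×2 Sigma:
  det(Sigma - λI) = λ² - trace · λ + det = 0.
  trace = 7 + 13 = 20, det = 7·13 - (-1)² = 90.
Step 2 — discriminant:
  Δ = trace² - 4·det = 400 - 360 = 40.
Step 3 — eigenvalues:
  λ = (trace ± √Δ)/2 = (20 ± 6.3246)/2,
  λ_1 = 13.1623,  λ_2 = 6.8377.

Step 4 — unit eigenvector for λ_1: solve (Sigma - λ_1 I)v = 0. First row:
  (7 - 13.1623)·v_x + (-1)·v_y = 0, i.e. (-6.1623)·v_x + (-1)·v_y = 0,
  so v ∝ (b, λ_1 - a) = (-1, 6.1623); multiply by -1 so the first entry is positive: u = (1, -6.1623).
  ||u|| = √((1)² + (-6.1623)²) = √(38.9737) ≈ 6.2429,
  v_1 = u/||u|| ≈ (0.1602, -0.9871) (||v_1|| = 1).

λ_1 = 13.1623,  λ_2 = 6.8377;  v_1 ≈ (0.1602, -0.9871)


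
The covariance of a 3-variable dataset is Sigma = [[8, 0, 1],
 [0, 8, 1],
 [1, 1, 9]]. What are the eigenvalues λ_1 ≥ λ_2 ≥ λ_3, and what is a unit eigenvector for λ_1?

Step 1 — characteristic polynomial p(λ) = det(λI - Sigma) = λ³ - tr·λ² + c_1·λ - det, where tr = trace, c_1 = sum of the principal 2×2 minors, det = det(Sigma):
  tr = 8 + 8 + 9 = 25,
  c_1 = (8·8 - (0)²) + (8·9 - (1)²) + (8·9 - (1)²) = 64 + 71 + 71 = 206,
  det = 8·(8·9 - (1)²) - (0)·((0)·9 - (1)·(1)) + (1)·((0)·(1) - 8·(1)) = 8·(71) - (0)·(-1) + (1)·(-8) = 560.
  So p(λ) = λ³ - 25λ² + 206λ - 560.
Step 2 — look for an integer root (rational root theorem: any rational root is an integer divisor of 560). Testing λ = 7:
  p(7) = 343 - 1225 + 1442 - 560 = 0  ✓
  Dividing out (λ - 7): p(λ) = (λ - 7)(λ² - 18λ + 80).
Step 3 — remaining eigenvalues from the quadratic λ² - 18λ + 80 = 0:
  Δ = 18² - 4·80 = 324 - 320 = 4,  λ = (18 ± √4)/2 = (18 ± 2)/2 = 10 or 8.
  Sorted: λ_1 = 10,  λ_2 = 8,  λ_3 = 7  (check: sum = 25 = tr ✓).

Step 4 — unit eigenvector for λ_1 = 10: v spans the null space of (Sigma - λ_1 I), whose rows are
  r_1 = (-2, 0, 1),  r_2 = (0, -2, 1),  r_3 = (1, 1, -1).
  v is orthogonal to every row, so take v ∝ r_1 × r_2 = ((0)·(1) - (1)·(-2), (1)·(0) - (-2)·(1), (-2)·(-2) - (0)·(0)) = (2, 2, 4).
  Rescale (divide by 2): u = (1, 1, 2).
  ||u|| = √((1)² + (1)² + (2)²) = √(6) ≈ 2.4495,  v_1 = u/||u|| ≈ (0.4082, 0.4082, 0.8165) (||v_1|| = 1).

λ_1 = 10,  λ_2 = 8,  λ_3 = 7;  v_1 ≈ (0.4082, 0.4082, 0.8165)


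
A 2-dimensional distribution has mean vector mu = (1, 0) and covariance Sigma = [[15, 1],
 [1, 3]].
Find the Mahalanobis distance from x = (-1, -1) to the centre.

Step 1 — centre the observation: (x - mu) = (-2, -1).

Step 2 — invert Sigma. det(Sigma) = 15·3 - (1)² = 44.
  Sigma^{-1} = (1/det) · [[d, -b], [-b, a]] = [[0.0682, -0.0227],
 [-0.0227, 0.3409]].

Step 3 — form the quadratic (x - mu)^T · Sigma^{-1} · (x - mu):
  Sigma^{-1} · (x - mu) = (-0.1136, -0.2955).
  (x - mu)^T · [Sigma^{-1} · (x - mu)] = (-2)·(-0.1136) + (-1)·(-0.2955) = 0.5227.

Step 4 — take square root: d = √(0.5227) ≈ 0.723.

d(x, mu) = √(0.5227) ≈ 0.723


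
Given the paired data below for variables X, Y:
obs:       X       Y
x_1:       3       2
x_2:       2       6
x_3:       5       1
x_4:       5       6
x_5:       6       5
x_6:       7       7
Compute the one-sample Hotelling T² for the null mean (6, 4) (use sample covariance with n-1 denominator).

Step 1 — sample mean vector:
  mean(X) = (3 + 2 + 5 + 5 + 6 + 7) / 6 = 28/6 = 4.6667
  mean(Y) = (2 + 6 + 1 + 6 + 5 + 7) / 6 = 27/6 = 4.5
  x̄ = (4.6667, 4.5),  deviation x̄ - mu_0 = (4.6667, 4.5) - (6, 4) = (-1.3333, 0.5).

Step 2 — sample covariance matrix, S[i,j] = (1/(n-1)) · Σ_k (x_{k,i} - mean_i) · (x_{k,j} - mean_j), divisor n-1 = 5:
  S[X,X] = ((-1.6667)·(-1.6667) + (-2.6667)·(-2.6667) + (0.3333)·(0.3333) + (0.3333)·(0.3333) + (1.3333)·(1.3333) + (2.3333)·(2.3333)) / 5 = 17.3333/5 = 3.4667
  S[X,Y] = ((-1.6667)·(-2.5) + (-2.6667)·(1.5) + (0.3333)·(-3.5) + (0.3333)·(1.5) + (1.3333)·(0.5) + (2.3333)·(2.5)) / 5 = 6/5 = 1.2
  S[Y,Y] = ((-2.5)·(-2.5) + (1.5)·(1.5) + (-3.5)·(-3.5) + (1.5)·(1.5) + (0.5)·(0.5) + (2.5)·(2.5)) / 5 = 29.5/5 = 5.9
  S = [[3.4667, 1.2],
 [1.2, 5.9]].

Step 3 — invert S. det(S) = 3.4667·5.9 - (1.2)² = 19.0133.
  S^{-1} = (1/det) · [[d, -b], [-b, a]] = [[0.3103, -0.0631],
 [-0.0631, 0.1823]].

Step 4 — quadratic form (x̄ - mu_0)^T · S^{-1} · (x̄ - mu_0):
  S^{-1} · (x̄ - mu_0) = (-0.4453, 0.1753),
  (x̄ - mu_0)^T · [...] = (-1.3333)·(-0.4453) + (0.5)·(0.1753) = 0.6814.

Step 5 — scale by n: T² = 6 · 0.6814 = 4.0884.

T² ≈ 4.0884


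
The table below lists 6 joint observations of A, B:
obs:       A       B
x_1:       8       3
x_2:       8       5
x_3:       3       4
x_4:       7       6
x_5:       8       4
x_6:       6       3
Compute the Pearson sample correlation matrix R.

Step 1 — column means:
  mean(A) = (8 + 8 + 3 + 7 + 8 + 6) / 6 = 40/6 = 6.6667
  mean(B) = (3 + 5 + 4 + 6 + 4 + 3) / 6 = 25/6 = 4.1667

Step 2 — sample variances and covariances s[i,j] = (1/(n-1)) · Σ_k (x_{k,i} - mean_i) · (x_{k,j} - mean_j), with n-1 = 5:
  s[A,A] = ((1.3333)·(1.3333) + (1.3333)·(1.3333) + (-3.6667)·(-3.6667) + (0.3333)·(0.3333) + (1.3333)·(1.3333) + (-0.6667)·(-0.6667)) / 5 = 19.3333/5 = 3.8667
  s[A,B] = ((1.3333)·(-1.1667) + (1.3333)·(0.8333) + (-3.6667)·(-0.1667) + (0.3333)·(1.8333) + (1.3333)·(-0.1667) + (-0.6667)·(-1.1667)) / 5 = 1.3333/5 = 0.2667
  s[B,B] = ((-1.1667)·(-1.1667) + (0.8333)·(0.8333) + (-0.1667)·(-0.1667) + (1.8333)·(1.8333) + (-0.1667)·(-0.1667) + (-1.1667)·(-1.1667)) / 5 = 6.8333/5 = 1.3667
  Sample standard deviations s_i = √(s[i,i]):
  s(A) = √(3.8667) = 1.9664
  s(B) = √(1.3667) = 1.169

Step 3 — r_{ij} = s_{ij} / (s_i · s_j):
  r[A,A] = 1 (diagonal).
  r[A,B] = 0.2667 / (1.9664 · 1.169) = 0.2667 / 2.2988 = 0.116
  r[B,B] = 1 (diagonal).

R is symmetric with unit diagonal. Assembling:

R = [[1, 0.116],
 [0.116, 1]]


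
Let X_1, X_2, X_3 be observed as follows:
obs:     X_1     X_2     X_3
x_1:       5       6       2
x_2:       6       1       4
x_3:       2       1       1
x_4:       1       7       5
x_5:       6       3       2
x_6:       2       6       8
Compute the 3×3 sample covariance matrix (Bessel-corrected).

Step 1 — column means:
  mean(X_1) = (5 + 6 + 2 + 1 + 6 + 2) / 6 = 22/6 = 3.6667
  mean(X_2) = (6 + 1 + 1 + 7 + 3 + 6) / 6 = 24/6 = 4
  mean(X_3) = (2 + 4 + 1 + 5 + 2 + 8) / 6 = 22/6 = 3.6667

Step 2 — sample covariance S[i,j] = (1/(n-1)) · Σ_k (x_{k,i} - mean_i) · (x_{k,j} - mean_j), with n-1 = 5.
  S[X_1,X_1] = ((1.3333)·(1.3333) + (2.3333)·(2.3333) + (-1.6667)·(-1.6667) + (-2.6667)·(-2.6667) + (2.3333)·(2.3333) + (-1.6667)·(-1.6667)) / 5 = 25.3333/5 = 5.0667
  S[X_1,X_2] = ((1.3333)·(2) + (2.3333)·(-3) + (-1.6667)·(-3) + (-2.6667)·(3) + (2.3333)·(-1) + (-1.6667)·(2)) / 5 = -13/5 = -2.6
  S[X_1,X_3] = ((1.3333)·(-1.6667) + (2.3333)·(0.3333) + (-1.6667)·(-2.6667) + (-2.6667)·(1.3333) + (2.3333)·(-1.6667) + (-1.6667)·(4.3333)) / 5 = -11.6667/5 = -2.3333
  S[X_2,X_2] = ((2)·(2) + (-3)·(-3) + (-3)·(-3) + (3)·(3) + (-1)·(-1) + (2)·(2)) / 5 = 36/5 = 7.2
  S[X_2,X_3] = ((2)·(-1.6667) + (-3)·(0.3333) + (-3)·(-2.6667) + (3)·(1.3333) + (-1)·(-1.6667) + (2)·(4.3333)) / 5 = 18/5 = 3.6
  S[X_3,X_3] = ((-1.6667)·(-1.6667) + (0.3333)·(0.3333) + (-2.6667)·(-2.6667) + (1.3333)·(1.3333) + (-1.6667)·(-1.6667) + (4.3333)·(4.3333)) / 5 = 33.3333/5 = 6.6667

S is symmetric (S[j,i] = S[i,j]). Assembling:

S = [[5.0667, -2.6, -2.3333],
 [-2.6, 7.2, 3.6],
 [-2.3333, 3.6, 6.6667]]


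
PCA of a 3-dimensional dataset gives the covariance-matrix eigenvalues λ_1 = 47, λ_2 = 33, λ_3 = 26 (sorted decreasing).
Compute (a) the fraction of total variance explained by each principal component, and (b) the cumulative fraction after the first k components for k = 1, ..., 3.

Step 1 — total variance = trace(Sigma) = Σ λ_i = 47 + 33 + 26 = 106.

Step 2 — fraction explained by component i = λ_i / Σ λ:
  PC1: 47/106 = 0.4434
  PC2: 33/106 = 0.3113
  PC3: 26/106 = 0.2453

Step 3 — cumulative fraction after k components = (λ_1 + ... + λ_k) / Σ λ:
  k = 1: 47/106 = 0.4434
  k = 2: (47 + 33)/106 = 80/106 = 0.7547
  k = 3: (47 + 33 + 26)/106 = 106/106 = 1

Summary (fraction, with percent):

explained: PC1 0.4434 (44.34%), PC2 0.3113 (31.13%), PC3 0.2453 (24.53%);  cumulative: 0.4434, 0.7547, 1


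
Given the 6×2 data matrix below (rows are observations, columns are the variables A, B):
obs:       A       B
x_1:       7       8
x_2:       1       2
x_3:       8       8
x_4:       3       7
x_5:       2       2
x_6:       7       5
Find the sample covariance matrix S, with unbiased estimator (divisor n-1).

Step 1 — column means:
  mean(A) = (7 + 1 + 8 + 3 + 2 + 7) / 6 = 28/6 = 4.6667
  mean(B) = (8 + 2 + 8 + 7 + 2 + 5) / 6 = 32/6 = 5.3333

Step 2 — sample covariance S[i,j] = (1/(n-1)) · Σ_k (x_{k,i} - mean_i) · (x_{k,j} - mean_j), with n-1 = 5.
  S[A,A] = ((2.3333)·(2.3333) + (-3.6667)·(-3.6667) + (3.3333)·(3.3333) + (-1.6667)·(-1.6667) + (-2.6667)·(-2.6667) + (2.3333)·(2.3333)) / 5 = 45.3333/5 = 9.0667
  S[A,B] = ((2.3333)·(2.6667) + (-3.6667)·(-3.3333) + (3.3333)·(2.6667) + (-1.6667)·(1.6667) + (-2.6667)·(-3.3333) + (2.3333)·(-0.3333)) / 5 = 32.6667/5 = 6.5333
  S[B,B] = ((2.6667)·(2.6667) + (-3.3333)·(-3.3333) + (2.6667)·(2.6667) + (1.6667)·(1.6667) + (-3.3333)·(-3.3333) + (-0.3333)·(-0.3333)) / 5 = 39.3333/5 = 7.8667

S is symmetric (S[j,i] = S[i,j]). Assembling:

S = [[9.0667, 6.5333],
 [6.5333, 7.8667]]


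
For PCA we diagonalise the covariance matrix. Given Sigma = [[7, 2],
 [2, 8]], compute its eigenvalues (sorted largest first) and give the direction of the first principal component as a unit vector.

Step 1 — characteristic polynomial of 2×2 Sigma:
  det(Sigma - λI) = λ² - trace · λ + det = 0.
  trace = 7 + 8 = 15, det = 7·8 - (2)² = 52.
Step 2 — discriminant:
  Δ = trace² - 4·det = 225 - 208 = 17.
Step 3 — eigenvalues:
  λ = (trace ± √Δ)/2 = (15 ± 4.1231)/2,
  λ_1 = 9.5616,  λ_2 = 5.4384.

Step 4 — unit eigenvector for λ_1: solve (Sigma - λ_1 I)v = 0. First row:
  (7 - 9.5616)·v_x + (2)·v_y = 0, i.e. (-2.5616)·v_x + (2)·v_y = 0,
  so v ∝ (b, λ_1 - a) = (2, 2.5616) = u.
  ||u|| = √((2)² + (2.5616)²) = √(10.5616) ≈ 3.2499,
  v_1 = u/||u|| ≈ (0.6154, 0.7882) (||v_1|| = 1).

λ_1 = 9.5616,  λ_2 = 5.4384;  v_1 ≈ (0.6154, 0.7882)


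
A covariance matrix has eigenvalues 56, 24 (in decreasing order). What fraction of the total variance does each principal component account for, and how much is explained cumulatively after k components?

Step 1 — total variance = trace(Sigma) = Σ λ_i = 56 + 24 = 80.

Step 2 — fraction explained by component i = λ_i / Σ λ:
  PC1: 56/80 = 0.7
  PC2: 24/80 = 0.3

Step 3 — cumulative fraction after k components = (λ_1 + ... + λ_k) / Σ λ:
  k = 1: 56/80 = 0.7
  k = 2: (56 + 24)/80 = 80/80 = 1

Summary (fraction, with percent):

explained: PC1 0.7 (70%), PC2 0.3 (30%);  cumulative: 0.7, 1


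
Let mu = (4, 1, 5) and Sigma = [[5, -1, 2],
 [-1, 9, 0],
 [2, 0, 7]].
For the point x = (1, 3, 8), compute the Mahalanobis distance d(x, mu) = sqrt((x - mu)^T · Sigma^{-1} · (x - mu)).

Step 1 — centre the observation: (x - mu) = (-3, 2, 3).

Step 2 — invert Sigma (cofactor / det for 3×3, or solve directly):
  Sigma^{-1} = [[0.2316, 0.0257, -0.0662],
 [0.0257, 0.114, -0.0074],
 [-0.0662, -0.0074, 0.1618]].

Step 3 — form the quadratic (x - mu)^T · Sigma^{-1} · (x - mu):
  Sigma^{-1} · (x - mu) = (-0.8419, 0.1287, 0.6691).
  (x - mu)^T · [Sigma^{-1} · (x - mu)] = (-3)·(-0.8419) + (2)·(0.1287) + (3)·(0.6691) = 4.7904.

Step 4 — take square root: d = √(4.7904) ≈ 2.1887.

d(x, mu) = √(4.7904) ≈ 2.1887


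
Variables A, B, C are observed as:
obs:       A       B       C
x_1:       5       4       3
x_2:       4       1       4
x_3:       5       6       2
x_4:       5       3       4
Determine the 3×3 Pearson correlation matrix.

Step 1 — column means:
  mean(A) = (5 + 4 + 5 + 5) / 4 = 19/4 = 4.75
  mean(B) = (4 + 1 + 6 + 3) / 4 = 14/4 = 3.5
  mean(C) = (3 + 4 + 2 + 4) / 4 = 13/4 = 3.25

Step 2 — sample variances and covariances s[i,j] = (1/(n-1)) · Σ_k (x_{k,i} - mean_i) · (x_{k,j} - mean_j), with n-1 = 3:
  s[A,A] = ((0.25)·(0.25) + (-0.75)·(-0.75) + (0.25)·(0.25) + (0.25)·(0.25)) / 3 = 0.75/3 = 0.25
  s[A,B] = ((0.25)·(0.5) + (-0.75)·(-2.5) + (0.25)·(2.5) + (0.25)·(-0.5)) / 3 = 2.5/3 = 0.8333
  s[A,C] = ((0.25)·(-0.25) + (-0.75)·(0.75) + (0.25)·(-1.25) + (0.25)·(0.75)) / 3 = -0.75/3 = -0.25
  s[B,B] = ((0.5)·(0.5) + (-2.5)·(-2.5) + (2.5)·(2.5) + (-0.5)·(-0.5)) / 3 = 13/3 = 4.3333
  s[B,C] = ((0.5)·(-0.25) + (-2.5)·(0.75) + (2.5)·(-1.25) + (-0.5)·(0.75)) / 3 = -5.5/3 = -1.8333
  s[C,C] = ((-0.25)·(-0.25) + (0.75)·(0.75) + (-1.25)·(-1.25) + (0.75)·(0.75)) / 3 = 2.75/3 = 0.9167
  Sample standard deviations s_i = √(s[i,i]):
  s(A) = √(0.25) = 0.5
  s(B) = √(4.3333) = 2.0817
  s(C) = √(0.9167) = 0.9574

Step 3 — r_{ij} = s_{ij} / (s_i · s_j):
  r[A,A] = 1 (diagonal).
  r[A,B] = 0.8333 / (0.5 · 2.0817) = 0.8333 / 1.0408 = 0.8006
  r[A,C] = -0.25 / (0.5 · 0.9574) = -0.25 / 0.4787 = -0.5222
  r[B,B] = 1 (diagonal).
  r[B,C] = -1.8333 / (2.0817 · 0.9574) = -1.8333 / 1.993 = -0.9199
  r[C,C] = 1 (diagonal).

R is symmetric with unit diagonal. Assembling:

R = [[1, 0.8006, -0.5222],
 [0.8006, 1, -0.9199],
 [-0.5222, -0.9199, 1]]


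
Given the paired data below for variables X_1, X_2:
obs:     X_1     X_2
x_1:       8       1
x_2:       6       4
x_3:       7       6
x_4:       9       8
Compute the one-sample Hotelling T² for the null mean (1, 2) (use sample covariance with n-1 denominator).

Step 1 — sample mean vector:
  mean(X_1) = (8 + 6 + 7 + 9) / 4 = 30/4 = 7.5
  mean(X_2) = (1 + 4 + 6 + 8) / 4 = 19/4 = 4.75
  x̄ = (7.5, 4.75),  deviation x̄ - mu_0 = (7.5, 4.75) - (1, 2) = (6.5, 2.75).

Step 2 — sample covariance matrix, S[i,j] = (1/(n-1)) · Σ_k (x_{k,i} - mean_i) · (x_{k,j} - mean_j), divisor n-1 = 3:
  S[X_1,X_1] = ((0.5)·(0.5) + (-1.5)·(-1.5) + (-0.5)·(-0.5) + (1.5)·(1.5)) / 3 = 5/3 = 1.6667
  S[X_1,X_2] = ((0.5)·(-3.75) + (-1.5)·(-0.75) + (-0.5)·(1.25) + (1.5)·(3.25)) / 3 = 3.5/3 = 1.1667
  S[X_2,X_2] = ((-3.75)·(-3.75) + (-0.75)·(-0.75) + (1.25)·(1.25) + (3.25)·(3.25)) / 3 = 26.75/3 = 8.9167
  S = [[1.6667, 1.1667],
 [1.1667, 8.9167]].

Step 3 — invert S. det(S) = 1.6667·8.9167 - (1.1667)² = 13.5.
  S^{-1} = (1/det) · [[d, -b], [-b, a]] = [[0.6605, -0.0864],
 [-0.0864, 0.1235]].

Step 4 — quadratic form (x̄ - mu_0)^T · S^{-1} · (x̄ - mu_0):
  S^{-1} · (x̄ - mu_0) = (4.0556, -0.2222),
  (x̄ - mu_0)^T · [...] = (6.5)·(4.0556) + (2.75)·(-0.2222) = 25.75.

Step 5 — scale by n: T² = 4 · 25.75 = 103.

T² ≈ 103


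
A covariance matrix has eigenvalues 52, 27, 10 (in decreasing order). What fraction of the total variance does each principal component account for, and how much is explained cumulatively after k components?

Step 1 — total variance = trace(Sigma) = Σ λ_i = 52 + 27 + 10 = 89.

Step 2 — fraction explained by component i = λ_i / Σ λ:
  PC1: 52/89 = 0.5843
  PC2: 27/89 = 0.3034
  PC3: 10/89 = 0.1124

Step 3 — cumulative fraction after k components = (λ_1 + ... + λ_k) / Σ λ:
  k = 1: 52/89 = 0.5843
  k = 2: (52 + 27)/89 = 79/89 = 0.8876
  k = 3: (52 + 27 + 10)/89 = 89/89 = 1

Summary (fraction, with percent):

explained: PC1 0.5843 (58.43%), PC2 0.3034 (30.34%), PC3 0.1124 (11.24%);  cumulative: 0.5843, 0.8876, 1


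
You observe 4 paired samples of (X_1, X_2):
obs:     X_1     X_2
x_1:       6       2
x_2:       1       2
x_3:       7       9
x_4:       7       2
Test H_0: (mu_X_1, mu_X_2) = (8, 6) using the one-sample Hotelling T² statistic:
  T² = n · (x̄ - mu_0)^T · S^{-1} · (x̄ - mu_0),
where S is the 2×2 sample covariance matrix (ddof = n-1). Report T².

Step 1 — sample mean vector:
  mean(X_1) = (6 + 1 + 7 + 7) / 4 = 21/4 = 5.25
  mean(X_2) = (2 + 2 + 9 + 2) / 4 = 15/4 = 3.75
  x̄ = (5.25, 3.75),  deviation x̄ - mu_0 = (5.25, 3.75) - (8, 6) = (-2.75, -2.25).

Step 2 — sample covariance matrix, S[i,j] = (1/(n-1)) · Σ_k (x_{k,i} - mean_i) · (x_{k,j} - mean_j), divisor n-1 = 3:
  S[X_1,X_1] = ((0.75)·(0.75) + (-4.25)·(-4.25) + (1.75)·(1.75) + (1.75)·(1.75)) / 3 = 24.75/3 = 8.25
  S[X_1,X_2] = ((0.75)·(-1.75) + (-4.25)·(-1.75) + (1.75)·(5.25) + (1.75)·(-1.75)) / 3 = 12.25/3 = 4.0833
  S[X_2,X_2] = ((-1.75)·(-1.75) + (-1.75)·(-1.75) + (5.25)·(5.25) + (-1.75)·(-1.75)) / 3 = 36.75/3 = 12.25
  S = [[8.25, 4.0833],
 [4.0833, 12.25]].

Step 3 — invert S. det(S) = 8.25·12.25 - (4.0833)² = 84.3889.
  S^{-1} = (1/det) · [[d, -b], [-b, a]] = [[0.1452, -0.0484],
 [-0.0484, 0.0978]].

Step 4 — quadratic form (x̄ - mu_0)^T · S^{-1} · (x̄ - mu_0):
  S^{-1} · (x̄ - mu_0) = (-0.2903, -0.0869),
  (x̄ - mu_0)^T · [...] = (-2.75)·(-0.2903) + (-2.25)·(-0.0869) = 0.9939.

Step 5 — scale by n: T² = 4 · 0.9939 = 3.9756.

T² ≈ 3.9756


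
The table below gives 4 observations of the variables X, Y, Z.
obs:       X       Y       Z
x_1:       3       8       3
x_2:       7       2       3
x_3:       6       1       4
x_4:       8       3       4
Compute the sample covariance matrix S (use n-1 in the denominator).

Step 1 — column means:
  mean(X) = (3 + 7 + 6 + 8) / 4 = 24/4 = 6
  mean(Y) = (8 + 2 + 1 + 3) / 4 = 14/4 = 3.5
  mean(Z) = (3 + 3 + 4 + 4) / 4 = 14/4 = 3.5

Step 2 — sample covariance S[i,j] = (1/(n-1)) · Σ_k (x_{k,i} - mean_i) · (x_{k,j} - mean_j), with n-1 = 3.
  S[X,X] = ((-3)·(-3) + (1)·(1) + (0)·(0) + (2)·(2)) / 3 = 14/3 = 4.6667
  S[X,Y] = ((-3)·(4.5) + (1)·(-1.5) + (0)·(-2.5) + (2)·(-0.5)) / 3 = -16/3 = -5.3333
  S[X,Z] = ((-3)·(-0.5) + (1)·(-0.5) + (0)·(0.5) + (2)·(0.5)) / 3 = 2/3 = 0.6667
  S[Y,Y] = ((4.5)·(4.5) + (-1.5)·(-1.5) + (-2.5)·(-2.5) + (-0.5)·(-0.5)) / 3 = 29/3 = 9.6667
  S[Y,Z] = ((4.5)·(-0.5) + (-1.5)·(-0.5) + (-2.5)·(0.5) + (-0.5)·(0.5)) / 3 = -3/3 = -1
  S[Z,Z] = ((-0.5)·(-0.5) + (-0.5)·(-0.5) + (0.5)·(0.5) + (0.5)·(0.5)) / 3 = 1/3 = 0.3333

S is symmetric (S[j,i] = S[i,j]). Assembling:

S = [[4.6667, -5.3333, 0.6667],
 [-5.3333, 9.6667, -1],
 [0.6667, -1, 0.3333]]


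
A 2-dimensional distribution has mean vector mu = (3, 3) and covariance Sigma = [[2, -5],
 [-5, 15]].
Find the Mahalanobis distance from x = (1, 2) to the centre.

Step 1 — centre the observation: (x - mu) = (-2, -1).

Step 2 — invert Sigma. det(Sigma) = 2·15 - (-5)² = 5.
  Sigma^{-1} = (1/det) · [[d, -b], [-b, a]] = [[3, 1],
 [1, 0.4]].

Step 3 — form the quadratic (x - mu)^T · Sigma^{-1} · (x - mu):
  Sigma^{-1} · (x - mu) = (-7, -2.4).
  (x - mu)^T · [Sigma^{-1} · (x - mu)] = (-2)·(-7) + (-1)·(-2.4) = 16.4.

Step 4 — take square root: d = √(16.4) ≈ 4.0497.

d(x, mu) = √(16.4) ≈ 4.0497


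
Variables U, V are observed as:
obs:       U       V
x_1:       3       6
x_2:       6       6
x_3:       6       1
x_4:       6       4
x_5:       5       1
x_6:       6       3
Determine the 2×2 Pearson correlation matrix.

Step 1 — column means:
  mean(U) = (3 + 6 + 6 + 6 + 5 + 6) / 6 = 32/6 = 5.3333
  mean(V) = (6 + 6 + 1 + 4 + 1 + 3) / 6 = 21/6 = 3.5

Step 2 — sample variances and covariances s[i,j] = (1/(n-1)) · Σ_k (x_{k,i} - mean_i) · (x_{k,j} - mean_j), with n-1 = 5:
  s[U,U] = ((-2.3333)·(-2.3333) + (0.6667)·(0.6667) + (0.6667)·(0.6667) + (0.6667)·(0.6667) + (-0.3333)·(-0.3333) + (0.6667)·(0.6667)) / 5 = 7.3333/5 = 1.4667
  s[U,V] = ((-2.3333)·(2.5) + (0.6667)·(2.5) + (0.6667)·(-2.5) + (0.6667)·(0.5) + (-0.3333)·(-2.5) + (0.6667)·(-0.5)) / 5 = -5/5 = -1
  s[V,V] = ((2.5)·(2.5) + (2.5)·(2.5) + (-2.5)·(-2.5) + (0.5)·(0.5) + (-2.5)·(-2.5) + (-0.5)·(-0.5)) / 5 = 25.5/5 = 5.1
  Sample standard deviations s_i = √(s[i,i]):
  s(U) = √(1.4667) = 1.2111
  s(V) = √(5.1) = 2.2583

Step 3 — r_{ij} = s_{ij} / (s_i · s_j):
  r[U,U] = 1 (diagonal).
  r[U,V] = -1 / (1.2111 · 2.2583) = -1 / 2.735 = -0.3656
  r[V,V] = 1 (diagonal).

R is symmetric with unit diagonal. Assembling:

R = [[1, -0.3656],
 [-0.3656, 1]]


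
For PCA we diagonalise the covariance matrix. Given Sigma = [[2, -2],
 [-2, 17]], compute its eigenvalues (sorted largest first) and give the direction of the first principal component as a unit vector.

Step 1 — characteristic polynomial of 2×2 Sigma:
  det(Sigma - λI) = λ² - trace · λ + det = 0.
  trace = 2 + 17 = 19, det = 2·17 - (-2)² = 30.
Step 2 — discriminant:
  Δ = trace² - 4·det = 361 - 120 = 241.
Step 3 — eigenvalues:
  λ = (trace ± √Δ)/2 = (19 ± 15.5242)/2,
  λ_1 = 17.2621,  λ_2 = 1.7379.

Step 4 — unit eigenvector for λ_1: solve (Sigma - λ_1 I)v = 0. First row:
  (2 - 17.2621)·v_x + (-2)·v_y = 0, i.e. (-15.2621)·v_x + (-2)·v_y = 0,
  so v ∝ (b, λ_1 - a) = (-2, 15.2621); multiply by -1 so the first entry is positive: u = (2, -15.2621).
  ||u|| = √((2)² + (-15.2621)²) = √(236.9313) ≈ 15.3926,
  v_1 = u/||u|| ≈ (0.1299, -0.9915) (||v_1|| = 1).

λ_1 = 17.2621,  λ_2 = 1.7379;  v_1 ≈ (0.1299, -0.9915)


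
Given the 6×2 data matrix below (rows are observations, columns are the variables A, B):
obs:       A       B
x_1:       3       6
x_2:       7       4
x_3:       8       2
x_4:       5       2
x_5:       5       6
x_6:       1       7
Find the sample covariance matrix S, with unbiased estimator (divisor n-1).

Step 1 — column means:
  mean(A) = (3 + 7 + 8 + 5 + 5 + 1) / 6 = 29/6 = 4.8333
  mean(B) = (6 + 4 + 2 + 2 + 6 + 7) / 6 = 27/6 = 4.5

Step 2 — sample covariance S[i,j] = (1/(n-1)) · Σ_k (x_{k,i} - mean_i) · (x_{k,j} - mean_j), with n-1 = 5.
  S[A,A] = ((-1.8333)·(-1.8333) + (2.1667)·(2.1667) + (3.1667)·(3.1667) + (0.1667)·(0.1667) + (0.1667)·(0.1667) + (-3.8333)·(-3.8333)) / 5 = 32.8333/5 = 6.5667
  S[A,B] = ((-1.8333)·(1.5) + (2.1667)·(-0.5) + (3.1667)·(-2.5) + (0.1667)·(-2.5) + (0.1667)·(1.5) + (-3.8333)·(2.5)) / 5 = -21.5/5 = -4.3
  S[B,B] = ((1.5)·(1.5) + (-0.5)·(-0.5) + (-2.5)·(-2.5) + (-2.5)·(-2.5) + (1.5)·(1.5) + (2.5)·(2.5)) / 5 = 23.5/5 = 4.7

S is symmetric (S[j,i] = S[i,j]). Assembling:

S = [[6.5667, -4.3],
 [-4.3, 4.7]]
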